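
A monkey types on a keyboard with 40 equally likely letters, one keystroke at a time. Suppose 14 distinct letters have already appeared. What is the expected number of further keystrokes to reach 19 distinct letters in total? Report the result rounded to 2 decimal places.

8.36

The wait to go from k to k+1 distinct letters is geometric with mean 40/(40-k).
Sum over k = 14,...,18: E = 40/26 + 40/25 + 40/24 + 40/23 + 40/22 = 8.362.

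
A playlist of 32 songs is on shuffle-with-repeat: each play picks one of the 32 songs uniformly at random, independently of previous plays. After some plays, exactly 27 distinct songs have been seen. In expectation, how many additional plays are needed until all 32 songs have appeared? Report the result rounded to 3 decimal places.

The wait to go from k to k+1 distinct songs is geometric with mean 32/(32-k).
Sum over k = 27,...,31: E = 32/5 + 32/4 + 32/3 + 32/2 + 32/1 = 73.0667.

73.067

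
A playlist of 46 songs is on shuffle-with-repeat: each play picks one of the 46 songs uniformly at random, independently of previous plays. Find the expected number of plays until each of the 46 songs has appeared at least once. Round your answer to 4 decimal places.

203.1676

Split into phases: going from k distinct to k+1 distinct takes on average 46/(46-k) plays.
E[T] = 46/46 + 46/45 + 46/44 + ... + 46/2 + 46/1 = 46·H_{46}.
H_{46} = 4.41669, so E[T] = 203.16761.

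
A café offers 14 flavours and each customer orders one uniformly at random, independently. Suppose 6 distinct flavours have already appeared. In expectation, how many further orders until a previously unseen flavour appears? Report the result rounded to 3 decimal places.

1.750

The number of orders until the next new flavour is geometric with success probability 8/14, so its mean is 14/8.
E = 14/8 = 1.7500.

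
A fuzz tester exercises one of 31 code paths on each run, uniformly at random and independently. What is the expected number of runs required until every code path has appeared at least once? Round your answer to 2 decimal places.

The wait to go from k to k+1 distinct code paths is geometric with mean 31/(31-k).
E[T] = 31/31 + 31/30 + 31/29 + ... + 31/2 + 31/1 = 31·H_{31}.
H_{31} = 4.027, so E[T] = 124.845.

124.84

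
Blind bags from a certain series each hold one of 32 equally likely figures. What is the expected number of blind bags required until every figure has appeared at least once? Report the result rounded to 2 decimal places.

129.87

The wait to go from k to k+1 distinct figures is geometric with mean 32/(32-k).
E[T] = 32/32 + 32/31 + 32/30 + ... + 32/2 + 32/1 = 32·H_{32}.
H_{32} = 4.058, so E[T] = 129.872.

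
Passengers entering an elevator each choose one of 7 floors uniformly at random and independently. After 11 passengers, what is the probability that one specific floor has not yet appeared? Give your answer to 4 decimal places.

On each passenger the fixed floor fails to appear with probability 6/7.
P(still missing after 11) = (6/7)^11 = 0.18348.

0.1835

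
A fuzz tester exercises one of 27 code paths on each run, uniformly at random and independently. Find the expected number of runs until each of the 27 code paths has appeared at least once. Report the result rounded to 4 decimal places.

Split into phases: going from k distinct to k+1 distinct takes on average 27/(27-k) runs.
E[T] = 27/27 + 27/26 + 27/25 + ... + 27/2 + 27/1 = 27·H_{27}.
H_{27} = 3.89146, so E[T] = 105.06933.

105.0693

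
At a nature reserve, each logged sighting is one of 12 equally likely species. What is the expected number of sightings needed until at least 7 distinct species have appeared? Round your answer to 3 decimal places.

Going from k to k+1 distinct takes a geometric number of sightings with mean 12/(12-k).
Sum over k = 0,...,6: E = 12/12 + 12/11 + 12/10 + ... + 12/7 + 12/6 = 9.8385.

9.839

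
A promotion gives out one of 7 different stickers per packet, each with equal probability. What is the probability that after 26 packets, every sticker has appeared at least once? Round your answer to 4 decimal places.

0.8761

Let A_i be the event that sticker i is missing after 26 packets. By inclusion–exclusion on the A_i,
P(all seen) = Σ_{j=0}^{7} (-1)^j C(7,j)((7-j)/7)^26
= 1.00000 - 0.12720 + 0.00333 - 0.00002 + 0.00000 - 0.00000 + 0.00000 - 0.00000
= 0.87612.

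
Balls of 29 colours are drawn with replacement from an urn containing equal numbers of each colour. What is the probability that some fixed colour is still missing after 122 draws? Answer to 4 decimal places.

Each draw misses the fixed colour with probability (29-1)/29 = 28/29, independently.
P(still missing after 122) = (28/29)^122 = 0.01383.

0.0138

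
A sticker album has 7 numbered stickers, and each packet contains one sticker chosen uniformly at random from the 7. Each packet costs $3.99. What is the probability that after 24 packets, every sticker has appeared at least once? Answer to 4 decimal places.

By inclusion–exclusion over which stickers are missing,
P(all seen) = Σ_{j=0}^{7} (-1)^j C(7,j)((7-j)/7)^24
= 1.00000 - 0.17313 + 0.00653 - 0.00005 + 0.00000 - 0.00000 + 0.00000 - 0.00000
= 0.83335.

0.8334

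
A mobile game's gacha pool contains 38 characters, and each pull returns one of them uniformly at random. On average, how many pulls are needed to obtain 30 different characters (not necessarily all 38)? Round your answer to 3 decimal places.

57.382

Going from k to k+1 distinct takes a geometric number of pulls with mean 38/(38-k).
Sum over k = 0,...,29: E = 38/38 + 38/37 + 38/36 + ... + 38/10 + 38/9 = 57.3817.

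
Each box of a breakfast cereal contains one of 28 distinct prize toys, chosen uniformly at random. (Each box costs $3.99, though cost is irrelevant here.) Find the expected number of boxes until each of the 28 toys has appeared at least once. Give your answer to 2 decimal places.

After k distinct toys have appeared, the next box gives a new one with probability (28-k)/28, so the expected wait for the (k+1)-th is 28/(28-k).
E[T] = 28/28 + 28/27 + 28/26 + ... + 28/2 + 28/1 = 28·H_{28}.
H_{28} = 3.927, so E[T] = 109.961.

109.96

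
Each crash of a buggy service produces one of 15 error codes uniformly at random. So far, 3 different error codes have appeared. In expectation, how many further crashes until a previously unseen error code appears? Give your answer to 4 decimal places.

The number of crashes until the next new error code is geometric with success probability 12/15, so its mean is 15/12.
E = 15/12 = 1.25000.

1.2500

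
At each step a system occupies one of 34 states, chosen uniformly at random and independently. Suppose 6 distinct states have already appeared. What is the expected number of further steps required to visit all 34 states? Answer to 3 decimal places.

133.524

The wait to go from k to k+1 distinct states is geometric with mean 34/(34-k).
Sum over k = 6,...,33: E = 34/28 + 34/27 + 34/26 + ... + 34/2 + 34/1 = 133.5238.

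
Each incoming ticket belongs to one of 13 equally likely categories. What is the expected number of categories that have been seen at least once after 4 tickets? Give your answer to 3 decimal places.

3.562

For each category, P(seen in 4 tickets) = 1 - (12/13)^4 = 0.2740.
By linearity of expectation, E[distinct seen] = 13·(1 - (12/13)^4) = 3.5617.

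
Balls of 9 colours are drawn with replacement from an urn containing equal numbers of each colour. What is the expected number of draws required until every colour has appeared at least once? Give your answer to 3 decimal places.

25.461

Split into phases: going from k distinct to k+1 distinct takes on average 9/(9-k) draws.
E[T] = 9/9 + 9/8 + 9/7 + ... + 9/2 + 9/1 = 9·H_{9}.
H_{9} = 2.8290, so E[T] = 25.4607.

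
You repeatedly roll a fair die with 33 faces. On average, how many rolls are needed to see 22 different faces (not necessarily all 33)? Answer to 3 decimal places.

35.274

With k distinct faces already seen, the next new one arrives after an expected 33/(33-k) rolls.
Sum over k = 0,...,21: E = 33/33 + 33/32 + 33/31 + ... + 33/13 + 33/12 = 35.2744.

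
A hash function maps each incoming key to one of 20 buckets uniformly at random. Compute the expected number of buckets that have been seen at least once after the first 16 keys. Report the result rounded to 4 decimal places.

11.1975

For each bucket, P(seen in 16 keys) = 1 - (19/20)^16 = 0.55987.
By linearity of expectation, E[distinct seen] = 20·(1 - (19/20)^16) = 11.19747.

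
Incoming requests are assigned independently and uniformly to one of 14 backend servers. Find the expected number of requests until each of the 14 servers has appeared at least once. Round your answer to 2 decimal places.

45.52

After k distinct servers have appeared, the next request gives a new one with probability (14-k)/14, so the expected wait for the (k+1)-th is 14/(14-k).
E[T] = 14/14 + 14/13 + 14/12 + ... + 14/2 + 14/1 = 14·H_{14}.
H_{14} = 3.252, so E[T] = 45.522.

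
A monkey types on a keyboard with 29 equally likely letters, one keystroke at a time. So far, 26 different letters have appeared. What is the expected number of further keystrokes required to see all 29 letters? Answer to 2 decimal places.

From k distinct to k+1 distinct takes on average 29/(29-k) keystrokes.
Sum over k = 26,...,28: E = 29/3 + 29/2 + 29/1 = 53.167.

53.17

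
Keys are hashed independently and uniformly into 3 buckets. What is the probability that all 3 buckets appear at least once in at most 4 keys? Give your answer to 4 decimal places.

0.4444

Let A_i be the event that bucket i is missing after 4 keys. By inclusion–exclusion on the A_i,
P(all seen) = Σ_{j=0}^{3} (-1)^j C(3,j)((3-j)/3)^4
= 1.00000 - 0.59259 + 0.03704 - 0.00000
= 0.44444.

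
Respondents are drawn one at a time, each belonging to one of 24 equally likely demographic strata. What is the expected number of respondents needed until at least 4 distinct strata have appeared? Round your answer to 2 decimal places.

Going from k to k+1 distinct takes a geometric number of respondents with mean 24/(24-k).
Sum over k = 0,...,3: E = 24/24 + 24/23 + 24/22 + 24/21 = 4.277.

4.28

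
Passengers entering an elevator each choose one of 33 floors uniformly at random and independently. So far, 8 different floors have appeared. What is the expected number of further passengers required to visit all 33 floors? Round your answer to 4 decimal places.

125.9266

The wait to go from k to k+1 distinct floors is geometric with mean 33/(33-k).
Sum over k = 8,...,32: E = 33/25 + 33/24 + 33/23 + ... + 33/2 + 33/1 = 125.92662.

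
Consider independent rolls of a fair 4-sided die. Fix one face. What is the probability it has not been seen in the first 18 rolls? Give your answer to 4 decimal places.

On each roll the fixed face fails to appear with probability 3/4.
P(still missing after 18) = (3/4)^18 = 0.00564.

0.0056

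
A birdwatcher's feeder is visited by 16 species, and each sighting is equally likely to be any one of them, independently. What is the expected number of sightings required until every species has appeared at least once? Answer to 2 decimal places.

54.09

The wait to go from k to k+1 distinct species is geometric with mean 16/(16-k).
E[T] = 16/16 + 16/15 + 16/14 + ... + 16/2 + 16/1 = 16·H_{16}.
H_{16} = 3.381, so E[T] = 54.092.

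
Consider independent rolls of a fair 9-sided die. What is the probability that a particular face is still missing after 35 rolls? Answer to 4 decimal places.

0.0162

Each roll misses the fixed face with probability (9-1)/9 = 8/9, independently.
P(still missing after 35) = (8/9)^35 = 0.01621.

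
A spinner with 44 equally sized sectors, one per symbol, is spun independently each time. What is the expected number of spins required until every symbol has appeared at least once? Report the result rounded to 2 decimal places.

192.40

After k distinct symbols have appeared, the next spin gives a new one with probability (44-k)/44, so the expected wait for the (k+1)-th is 44/(44-k).
E[T] = 44/44 + 44/43 + 44/42 + ... + 44/2 + 44/1 = 44·H_{44}.
H_{44} = 4.373, so E[T] = 192.400.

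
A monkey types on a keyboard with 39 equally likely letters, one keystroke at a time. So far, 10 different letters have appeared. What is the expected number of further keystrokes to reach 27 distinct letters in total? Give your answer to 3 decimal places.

With k distinct letters already seen, the next new one takes an expected 39/(39-k) keystrokes.
Sum over k = 10,...,26: E = 39/29 + 39/28 + 39/27 + ... + 39/14 + 39/13 = 33.4793.

33.479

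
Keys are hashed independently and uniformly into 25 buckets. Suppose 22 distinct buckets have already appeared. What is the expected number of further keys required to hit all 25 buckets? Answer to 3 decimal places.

45.833

The wait to go from k to k+1 distinct buckets is geometric with mean 25/(25-k).
Sum over k = 22,...,24: E = 25/3 + 25/2 + 25/1 = 45.8333.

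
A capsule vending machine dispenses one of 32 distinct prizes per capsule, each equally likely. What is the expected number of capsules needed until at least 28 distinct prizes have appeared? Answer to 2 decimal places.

With k distinct prizes already seen, the next new one arrives after an expected 32/(32-k) capsules.
Sum over k = 0,...,27: E = 32/32 + 32/31 + 32/30 + ... + 32/6 + 32/5 = 63.205.

63.21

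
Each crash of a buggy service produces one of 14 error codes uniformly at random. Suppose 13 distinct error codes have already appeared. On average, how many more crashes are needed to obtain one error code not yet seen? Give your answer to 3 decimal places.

Each crash yields a new error code with probability (14-13)/14 = 1/14, so the wait is geometric with mean 14/1.
E = 14/1 = 14.0000.

14.000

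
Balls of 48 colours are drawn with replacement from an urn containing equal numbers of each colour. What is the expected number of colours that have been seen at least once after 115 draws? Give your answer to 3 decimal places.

43.737

For each colour, P(seen in 115 draws) = 1 - (47/48)^115 = 0.9112.
By linearity of expectation, E[distinct seen] = 48·(1 - (47/48)^115) = 43.7366.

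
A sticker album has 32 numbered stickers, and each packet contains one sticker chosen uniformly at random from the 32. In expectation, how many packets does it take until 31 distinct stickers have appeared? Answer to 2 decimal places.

With k distinct stickers already seen, the next new one arrives after an expected 32/(32-k) packets.
Sum over k = 0,...,30: E = 32/32 + 32/31 + 32/30 + ... + 32/3 + 32/2 = 97.872.

97.87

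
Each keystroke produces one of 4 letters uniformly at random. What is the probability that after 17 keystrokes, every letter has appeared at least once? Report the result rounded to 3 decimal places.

0.970

By inclusion–exclusion over which letters are missing,
P(all seen) = Σ_{j=0}^{4} (-1)^j C(4,j)((4-j)/4)^17
= 1.0000 - 0.0301 + 0.0000 - 0.0000 + 0.0000
= 0.9700.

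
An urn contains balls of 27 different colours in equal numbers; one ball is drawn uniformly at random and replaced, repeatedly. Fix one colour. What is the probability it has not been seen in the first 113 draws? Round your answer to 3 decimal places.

0.014

Each draw misses the fixed colour with probability (27-1)/27 = 26/27, independently.
P(still missing after 113) = (26/27)^113 = 0.0141.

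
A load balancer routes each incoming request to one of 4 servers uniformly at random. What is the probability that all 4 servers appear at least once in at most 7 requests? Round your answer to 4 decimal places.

Let A_i be the event that server i is missing after 7 requests. By inclusion–exclusion on the A_i,
P(all seen) = Σ_{j=0}^{4} (-1)^j C(4,j)((4-j)/4)^7
= 1.00000 - 0.53394 + 0.04688 - 0.00024 + 0.00000
= 0.51270.

0.5127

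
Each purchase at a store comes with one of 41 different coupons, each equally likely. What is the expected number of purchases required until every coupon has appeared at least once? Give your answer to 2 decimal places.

176.42

Split into phases: going from k distinct to k+1 distinct takes on average 41/(41-k) purchases.
E[T] = 41/41 + 41/40 + 41/39 + ... + 41/2 + 41/1 = 41·H_{41}.
H_{41} = 4.303, so E[T] = 176.420.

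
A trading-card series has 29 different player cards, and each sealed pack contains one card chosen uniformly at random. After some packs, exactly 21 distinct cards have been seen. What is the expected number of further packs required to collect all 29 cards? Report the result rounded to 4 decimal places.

78.8179

With k distinct cards already seen, the next new one takes an expected 29/(29-k) packs.
Sum over k = 21,...,28: E = 29/8 + 29/7 + 29/6 + ... + 29/2 + 29/1 = 78.81786.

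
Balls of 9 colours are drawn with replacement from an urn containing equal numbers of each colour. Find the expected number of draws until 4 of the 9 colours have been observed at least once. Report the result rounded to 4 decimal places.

4.9107

Going from k to k+1 distinct takes a geometric number of draws with mean 9/(9-k).
Sum over k = 0,...,3: E = 9/9 + 9/8 + 9/7 + 9/6 = 4.91071.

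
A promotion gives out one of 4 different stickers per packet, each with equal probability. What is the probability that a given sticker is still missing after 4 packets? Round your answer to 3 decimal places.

On each packet the fixed sticker fails to appear with probability 3/4.
P(still missing after 4) = (3/4)^4 = 0.3164.

0.316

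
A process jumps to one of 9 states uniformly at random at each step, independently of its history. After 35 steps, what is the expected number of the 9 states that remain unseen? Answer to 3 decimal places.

For each state, P(unseen after 35) = (8/9)^35 = 0.0162.
By linearity of expectation, E[unseen] = 9·(8/9)^35 = 0.1458.

0.146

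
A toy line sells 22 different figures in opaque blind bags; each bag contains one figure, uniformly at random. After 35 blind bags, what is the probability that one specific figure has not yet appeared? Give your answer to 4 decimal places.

0.1963

On each blind bag the fixed figure fails to appear with probability 21/22.
P(still missing after 35) = (21/22)^35 = 0.19628.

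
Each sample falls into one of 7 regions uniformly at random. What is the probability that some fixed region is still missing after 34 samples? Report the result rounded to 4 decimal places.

On each sample the fixed region fails to appear with probability 6/7.
P(still missing after 34) = (6/7)^34 = 0.00529.

0.0053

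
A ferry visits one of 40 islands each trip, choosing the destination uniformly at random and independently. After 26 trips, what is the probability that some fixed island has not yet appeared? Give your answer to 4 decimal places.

On each trip the fixed island fails to appear with probability 39/40.
P(still missing after 26) = (39/40)^26 = 0.51775.

0.5177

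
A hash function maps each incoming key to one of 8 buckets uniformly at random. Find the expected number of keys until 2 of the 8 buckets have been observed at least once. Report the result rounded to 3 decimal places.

Going from k to k+1 distinct takes a geometric number of keys with mean 8/(8-k).
Sum over k = 0,...,1: E = 8/8 + 8/7 = 2.1429.

2.143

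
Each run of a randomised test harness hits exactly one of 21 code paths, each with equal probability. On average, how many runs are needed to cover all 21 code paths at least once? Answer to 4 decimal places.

76.5525

The wait to go from k to k+1 distinct code paths is geometric with mean 21/(21-k).
E[T] = 21/21 + 21/20 + 21/19 + ... + 21/2 + 21/1 = 21·H_{21}.
H_{21} = 3.64536, so E[T] = 76.55253.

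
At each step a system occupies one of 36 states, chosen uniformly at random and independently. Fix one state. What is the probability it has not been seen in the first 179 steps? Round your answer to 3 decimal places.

0.006

Each step misses the fixed state with probability (36-1)/36 = 35/36, independently.
P(still missing after 179) = (35/36)^179 = 0.0065.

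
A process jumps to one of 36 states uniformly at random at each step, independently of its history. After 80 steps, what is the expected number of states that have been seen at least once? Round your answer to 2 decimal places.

32.22

For each state, P(seen in 80 steps) = 1 - (35/36)^80 = 0.895.
By linearity of expectation, E[distinct seen] = 36·(1 - (35/36)^80) = 32.220.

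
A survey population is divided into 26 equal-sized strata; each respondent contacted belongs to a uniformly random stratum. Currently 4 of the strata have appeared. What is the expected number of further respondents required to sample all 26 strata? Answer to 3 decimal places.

With k distinct strata already seen, the next new one takes an expected 26/(26-k) respondents.
Sum over k = 4,...,25: E = 26/22 + 26/21 + 26/20 + ... + 26/2 + 26/1 = 95.9611.

95.961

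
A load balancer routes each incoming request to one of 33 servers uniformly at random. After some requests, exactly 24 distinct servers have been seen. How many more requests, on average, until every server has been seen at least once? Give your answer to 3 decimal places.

The wait to go from k to k+1 distinct servers is geometric with mean 33/(33-k).
Sum over k = 24,...,32: E = 33/9 + 33/8 + 33/7 + ... + 33/2 + 33/1 = 93.3560.

93.356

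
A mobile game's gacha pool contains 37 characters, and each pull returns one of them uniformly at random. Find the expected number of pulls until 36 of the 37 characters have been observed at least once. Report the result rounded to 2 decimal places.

118.46

With k distinct characters already seen, the next new one arrives after an expected 37/(37-k) pulls.
Sum over k = 0,...,35: E = 37/37 + 37/36 + 37/35 + ... + 37/3 + 37/2 = 118.459.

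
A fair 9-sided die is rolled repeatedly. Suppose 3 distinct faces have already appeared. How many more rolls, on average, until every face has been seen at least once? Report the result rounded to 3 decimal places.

From k distinct to k+1 distinct takes on average 9/(9-k) rolls.
Sum over k = 3,...,8: E = 9/6 + 9/5 + 9/4 + 9/3 + 9/2 + 9/1 = 22.0500.

22.050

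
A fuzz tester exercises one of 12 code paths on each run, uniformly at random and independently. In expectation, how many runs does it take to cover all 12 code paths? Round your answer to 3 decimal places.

After k distinct code paths have appeared, the next run gives a new one with probability (12-k)/12, so the expected wait for the (k+1)-th is 12/(12-k).
E[T] = 12/12 + 12/11 + 12/10 + ... + 12/2 + 12/1 = 12·H_{12}.
H_{12} = 3.1032, so E[T] = 37.2385.

37.239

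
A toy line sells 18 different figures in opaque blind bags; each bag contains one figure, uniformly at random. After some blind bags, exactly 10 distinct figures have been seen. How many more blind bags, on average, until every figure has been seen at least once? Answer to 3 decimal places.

48.921

From k distinct to k+1 distinct takes on average 18/(18-k) blind bags.
Sum over k = 10,...,17: E = 18/8 + 18/7 + 18/6 + ... + 18/2 + 18/1 = 48.9214.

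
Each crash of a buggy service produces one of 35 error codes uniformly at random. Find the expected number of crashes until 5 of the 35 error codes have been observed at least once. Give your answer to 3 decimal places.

5.313

Going from k to k+1 distinct takes a geometric number of crashes with mean 35/(35-k).
Sum over k = 0,...,4: E = 35/35 + 35/34 + 35/33 + 35/32 + 35/31 = 5.3128.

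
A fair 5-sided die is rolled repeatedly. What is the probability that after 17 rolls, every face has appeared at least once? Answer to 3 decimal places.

0.889

By inclusion–exclusion over which faces are missing,
P(all seen) = Σ_{j=0}^{5} (-1)^j C(5,j)((5-j)/5)^17
= 1.0000 - 0.1126 + 0.0017 - 0.0000 + 0.0000 - 0.0000
= 0.8891.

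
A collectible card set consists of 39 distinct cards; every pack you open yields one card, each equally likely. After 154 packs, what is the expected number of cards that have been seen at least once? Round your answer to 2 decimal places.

For each card, P(seen in 154 packs) = 1 - (38/39)^154 = 0.982.
By linearity of expectation, E[distinct seen] = 39·(1 - (38/39)^154) = 38.286.

38.29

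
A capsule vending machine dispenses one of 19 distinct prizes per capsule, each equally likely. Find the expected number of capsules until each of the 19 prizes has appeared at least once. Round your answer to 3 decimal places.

The wait to go from k to k+1 distinct prizes is geometric with mean 19/(19-k).
E[T] = 19/19 + 19/18 + 19/17 + ... + 19/2 + 19/1 = 19·H_{19}.
H_{19} = 3.5477, so E[T] = 67.4071.

67.407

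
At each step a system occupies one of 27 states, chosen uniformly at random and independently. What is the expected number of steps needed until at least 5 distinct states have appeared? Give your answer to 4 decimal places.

5.4174

With k distinct states already seen, the next new one arrives after an expected 27/(27-k) steps.
Sum over k = 0,...,4: E = 27/27 + 27/26 + 27/25 + 27/24 + 27/23 = 5.41737.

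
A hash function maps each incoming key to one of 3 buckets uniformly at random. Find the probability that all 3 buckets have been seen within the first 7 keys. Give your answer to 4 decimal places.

Let A_i be the event that bucket i is missing after 7 keys. By inclusion–exclusion on the A_i,
P(all seen) = Σ_{j=0}^{3} (-1)^j C(3,j)((3-j)/3)^7
= 1.00000 - 0.17558 + 0.00137 - 0.00000
= 0.82579.

0.8258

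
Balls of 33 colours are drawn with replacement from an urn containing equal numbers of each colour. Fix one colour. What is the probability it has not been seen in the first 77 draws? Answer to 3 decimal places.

On each draw the fixed colour fails to appear with probability 32/33.
P(still missing after 77) = (32/33)^77 = 0.0935.

0.094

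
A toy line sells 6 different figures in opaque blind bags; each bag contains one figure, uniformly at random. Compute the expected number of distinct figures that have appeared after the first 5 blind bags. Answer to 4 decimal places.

For each figure, P(seen in 5 blind bags) = 1 - (5/6)^5 = 0.59812.
By linearity of expectation, E[distinct seen] = 6·(1 - (5/6)^5) = 3.58873.

3.5887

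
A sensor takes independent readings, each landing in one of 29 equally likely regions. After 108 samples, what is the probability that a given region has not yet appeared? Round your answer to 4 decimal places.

0.0226

On each sample the fixed region fails to appear with probability 28/29.
P(still missing after 108) = (28/29)^108 = 0.02260.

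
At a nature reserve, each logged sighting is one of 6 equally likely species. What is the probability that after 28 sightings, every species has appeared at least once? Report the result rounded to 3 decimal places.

By inclusion–exclusion over which species are missing,
P(all seen) = Σ_{j=0}^{6} (-1)^j C(6,j)((6-j)/6)^28
= 1.0000 - 0.0364 + 0.0002 - 0.0000 + 0.0000 - 0.0000 + 0.0000
= 0.9638.

0.964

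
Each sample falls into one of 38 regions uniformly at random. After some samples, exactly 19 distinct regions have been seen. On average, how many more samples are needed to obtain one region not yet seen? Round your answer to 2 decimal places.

Each sample yields a new region with probability (38-19)/38 = 19/38, so the wait is geometric with mean 38/19.
E = 38/19 = 2.000.

2.00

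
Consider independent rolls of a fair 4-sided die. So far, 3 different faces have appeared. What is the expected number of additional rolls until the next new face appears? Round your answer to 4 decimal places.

The number of rolls until the next new face is geometric with success probability 1/4, so its mean is 4/1.
E = 4/1 = 4.00000.

4.0000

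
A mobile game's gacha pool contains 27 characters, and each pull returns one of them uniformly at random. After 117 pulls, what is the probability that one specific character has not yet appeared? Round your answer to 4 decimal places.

0.0121

On each pull the fixed character fails to appear with probability 26/27.
P(still missing after 117) = (26/27)^117 = 0.01209.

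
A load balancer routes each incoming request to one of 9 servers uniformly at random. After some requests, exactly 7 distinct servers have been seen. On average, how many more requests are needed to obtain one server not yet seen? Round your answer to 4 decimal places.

The number of requests until the next new server is geometric with success probability 2/9, so its mean is 9/2.
E = 9/2 = 4.50000.

4.5000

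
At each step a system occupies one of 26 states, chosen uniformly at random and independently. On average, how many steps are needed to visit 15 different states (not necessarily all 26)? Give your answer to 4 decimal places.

21.6981

Going from k to k+1 distinct takes a geometric number of steps with mean 26/(26-k).
Sum over k = 0,...,14: E = 26/26 + 26/25 + 26/24 + ... + 26/13 + 26/12 = 21.69810.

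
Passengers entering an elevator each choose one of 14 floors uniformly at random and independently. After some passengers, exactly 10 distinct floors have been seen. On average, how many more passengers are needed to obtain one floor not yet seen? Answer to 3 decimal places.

3.500

Each passenger yields a new floor with probability (14-10)/14 = 4/14, so the wait is geometric with mean 14/4.
E = 14/4 = 3.5000.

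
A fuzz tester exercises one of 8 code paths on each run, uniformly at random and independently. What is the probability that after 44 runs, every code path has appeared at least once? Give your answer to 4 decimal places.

0.9776

Let A_i be the event that code path i is missing after 44 runs. By inclusion–exclusion on the A_i,
P(all seen) = Σ_{j=0}^{8} (-1)^j C(8,j)((8-j)/8)^44
= 1.00000 - 0.02246 + 0.00009 - 0.00000 + 0.00000 - 0.00000 + 0.00000 - 0.00000 + 0.00000
= 0.97763.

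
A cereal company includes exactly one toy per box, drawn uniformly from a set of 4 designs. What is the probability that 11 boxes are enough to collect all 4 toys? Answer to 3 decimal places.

Let A_i be the event that toy i is missing after 11 boxes. By inclusion–exclusion on the A_i,
P(all seen) = Σ_{j=0}^{4} (-1)^j C(4,j)((4-j)/4)^11
= 1.0000 - 0.1689 + 0.0029 - 0.0000 + 0.0000
= 0.8340.

0.834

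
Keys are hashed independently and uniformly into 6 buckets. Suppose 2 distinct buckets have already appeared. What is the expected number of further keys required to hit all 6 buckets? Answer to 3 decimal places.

With k distinct buckets already seen, the next new one takes an expected 6/(6-k) keys.
Sum over k = 2,...,5: E = 6/4 + 6/3 + 6/2 + 6/1 = 12.5000.

12.500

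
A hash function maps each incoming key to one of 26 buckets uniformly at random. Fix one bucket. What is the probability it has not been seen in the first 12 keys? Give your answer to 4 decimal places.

Each key misses the fixed bucket with probability (26-1)/26 = 25/26, independently.
P(still missing after 12) = (25/26)^12 = 0.62460.

0.6246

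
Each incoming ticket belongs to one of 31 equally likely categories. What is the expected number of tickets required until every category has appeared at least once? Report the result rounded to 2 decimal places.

The wait to go from k to k+1 distinct categories is geometric with mean 31/(31-k).
E[T] = 31/31 + 31/30 + 31/29 + ... + 31/2 + 31/1 = 31·H_{31}.
H_{31} = 4.027, so E[T] = 124.845.

124.84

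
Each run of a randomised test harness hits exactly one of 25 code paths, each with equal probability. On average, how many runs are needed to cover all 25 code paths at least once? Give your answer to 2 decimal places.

After k distinct code paths have appeared, the next run gives a new one with probability (25-k)/25, so the expected wait for the (k+1)-th is 25/(25-k).
E[T] = 25/25 + 25/24 + 25/23 + ... + 25/2 + 25/1 = 25·H_{25}.
H_{25} = 3.816, so E[T] = 95.399.

95.40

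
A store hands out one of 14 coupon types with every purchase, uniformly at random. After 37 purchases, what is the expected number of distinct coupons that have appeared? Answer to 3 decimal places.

For each coupon, P(seen in 37 purchases) = 1 - (13/14)^37 = 0.9356.
By linearity of expectation, E[distinct seen] = 14·(1 - (13/14)^37) = 13.0978.

13.098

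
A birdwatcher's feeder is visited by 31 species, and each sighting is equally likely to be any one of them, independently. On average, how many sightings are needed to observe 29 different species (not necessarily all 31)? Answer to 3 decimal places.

78.345

Going from k to k+1 distinct takes a geometric number of sightings with mean 31/(31-k).
Sum over k = 0,...,28: E = 31/31 + 31/30 + 31/29 + ... + 31/4 + 31/3 = 78.3446.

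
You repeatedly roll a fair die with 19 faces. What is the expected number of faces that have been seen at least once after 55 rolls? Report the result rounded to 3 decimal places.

18.029

For each face, P(seen in 55 rolls) = 1 - (18/19)^55 = 0.9489.
By linearity of expectation, E[distinct seen] = 19·(1 - (18/19)^55) = 18.0288.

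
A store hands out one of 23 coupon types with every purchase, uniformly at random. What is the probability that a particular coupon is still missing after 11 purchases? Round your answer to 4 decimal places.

0.6133

Each purchase misses the fixed coupon with probability (23-1)/23 = 22/23, independently.
P(still missing after 11) = (22/23)^11 = 0.61326.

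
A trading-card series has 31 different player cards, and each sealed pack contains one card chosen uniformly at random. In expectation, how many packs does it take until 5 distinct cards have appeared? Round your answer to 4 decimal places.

5.3576

Going from k to k+1 distinct takes a geometric number of packs with mean 31/(31-k).
Sum over k = 0,...,4: E = 31/31 + 31/30 + 31/29 + 31/28 + 31/27 = 5.35759.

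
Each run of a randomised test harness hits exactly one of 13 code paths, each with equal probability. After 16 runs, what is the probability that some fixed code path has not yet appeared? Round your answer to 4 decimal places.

Each run misses the fixed code path with probability (13-1)/13 = 12/13, independently.
P(still missing after 16) = (12/13)^16 = 0.27785.

0.2778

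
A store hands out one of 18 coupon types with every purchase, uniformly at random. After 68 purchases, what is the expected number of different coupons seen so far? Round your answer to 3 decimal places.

17.631

For each coupon, P(seen in 68 purchases) = 1 - (17/18)^68 = 0.9795.
By linearity of expectation, E[distinct seen] = 18·(1 - (17/18)^68) = 17.6308.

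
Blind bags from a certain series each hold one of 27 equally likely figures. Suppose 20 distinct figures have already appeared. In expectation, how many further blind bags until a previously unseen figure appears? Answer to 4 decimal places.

3.8571

The number of blind bags until the next new figure is geometric with success probability 7/27, so its mean is 27/7.
E = 27/7 = 3.85714.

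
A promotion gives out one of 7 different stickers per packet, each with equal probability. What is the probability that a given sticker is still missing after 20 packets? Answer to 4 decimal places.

Each packet misses the fixed sticker with probability (7-1)/7 = 6/7, independently.
P(still missing after 20) = (6/7)^20 = 0.04582.

0.0458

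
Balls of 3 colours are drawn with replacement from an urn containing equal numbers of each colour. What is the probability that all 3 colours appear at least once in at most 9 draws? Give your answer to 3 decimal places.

By inclusion–exclusion over which colours are missing,
P(all seen) = Σ_{j=0}^{3} (-1)^j C(3,j)((3-j)/3)^9
= 1.0000 - 0.0780 + 0.0002 - 0.0000
= 0.9221.

0.922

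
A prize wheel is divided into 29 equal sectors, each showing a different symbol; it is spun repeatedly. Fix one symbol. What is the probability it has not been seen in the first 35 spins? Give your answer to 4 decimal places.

Each spin misses the fixed symbol with probability (29-1)/29 = 28/29, independently.
P(still missing after 35) = (28/29)^35 = 0.29282.

0.2928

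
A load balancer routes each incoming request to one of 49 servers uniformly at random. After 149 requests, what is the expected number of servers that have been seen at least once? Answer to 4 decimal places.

For each server, P(seen in 149 requests) = 1 - (48/49)^149 = 0.95368.
By linearity of expectation, E[distinct seen] = 49·(1 - (48/49)^149) = 46.73053.

46.7305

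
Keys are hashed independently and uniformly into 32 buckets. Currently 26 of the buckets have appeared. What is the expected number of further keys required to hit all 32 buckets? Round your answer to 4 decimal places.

From k distinct to k+1 distinct takes on average 32/(32-k) keys.
Sum over k = 26,...,31: E = 32/6 + 32/5 + 32/4 + 32/3 + 32/2 + 32/1 = 78.40000.

78.4000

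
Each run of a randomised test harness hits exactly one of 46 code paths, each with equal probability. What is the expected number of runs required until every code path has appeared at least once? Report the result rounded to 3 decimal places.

203.168

The wait to go from k to k+1 distinct code paths is geometric with mean 46/(46-k).
E[T] = 46/46 + 46/45 + 46/44 + ... + 46/2 + 46/1 = 46·H_{46}.
H_{46} = 4.4167, so E[T] = 203.1676.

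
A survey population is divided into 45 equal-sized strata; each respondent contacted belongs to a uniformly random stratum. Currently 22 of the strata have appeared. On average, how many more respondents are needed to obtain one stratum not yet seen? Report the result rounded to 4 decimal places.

1.9565

Each respondent yields a new stratum with probability (45-22)/45 = 23/45, so the wait is geometric with mean 45/23.
E = 45/23 = 1.95652.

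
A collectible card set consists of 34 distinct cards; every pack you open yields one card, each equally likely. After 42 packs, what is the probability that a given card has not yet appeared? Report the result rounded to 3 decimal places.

0.285

Each pack misses the fixed card with probability (34-1)/34 = 33/34, independently.
P(still missing after 42) = (33/34)^42 = 0.2854.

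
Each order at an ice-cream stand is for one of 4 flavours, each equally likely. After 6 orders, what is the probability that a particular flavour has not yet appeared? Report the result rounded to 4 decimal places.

On each order the fixed flavour fails to appear with probability 3/4.
P(still missing after 6) = (3/4)^6 = 0.17798.

0.1780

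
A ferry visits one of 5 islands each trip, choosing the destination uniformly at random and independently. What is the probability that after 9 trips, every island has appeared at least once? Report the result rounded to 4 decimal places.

Let A_i be the event that island i is missing after 9 trips. By inclusion–exclusion on the A_i,
P(all seen) = Σ_{j=0}^{5} (-1)^j C(5,j)((5-j)/5)^9
= 1.00000 - 0.67109 + 0.10078 - 0.00262 + 0.00000 - 0.00000
= 0.42707.

0.4271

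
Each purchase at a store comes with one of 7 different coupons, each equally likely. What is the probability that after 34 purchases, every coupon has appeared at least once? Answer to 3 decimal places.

By inclusion–exclusion over which coupons are missing,
P(all seen) = Σ_{j=0}^{7} (-1)^j C(7,j)((7-j)/7)^34
= 1.0000 - 0.0371 + 0.0002 - 0.0000 + 0.0000 - 0.0000 + 0.0000 - 0.0000
= 0.9632.

0.963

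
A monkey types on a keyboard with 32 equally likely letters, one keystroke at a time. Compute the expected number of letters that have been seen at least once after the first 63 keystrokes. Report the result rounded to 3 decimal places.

For each letter, P(seen in 63 keystrokes) = 1 - (31/32)^63 = 0.8647.
By linearity of expectation, E[distinct seen] = 32·(1 - (31/32)^63) = 27.6700.

27.670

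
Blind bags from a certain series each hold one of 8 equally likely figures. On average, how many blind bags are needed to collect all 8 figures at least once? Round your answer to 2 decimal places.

21.74

The wait to go from k to k+1 distinct figures is geometric with mean 8/(8-k).
E[T] = 8/8 + 8/7 + 8/6 + ... + 8/2 + 8/1 = 8·H_{8}.
H_{8} = 2.718, so E[T] = 21.743.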